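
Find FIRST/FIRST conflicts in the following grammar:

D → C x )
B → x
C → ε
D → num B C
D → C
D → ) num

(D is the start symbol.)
No FIRST/FIRST conflicts.

A FIRST/FIRST conflict occurs when two productions N → α and N → β for the same non-terminal have FIRST(α) ∩ FIRST(β) ≠ ∅ (with ε ∈ FIRST of a nullable right-hand side, so two nullable alternatives also conflict).

FIRST sets of the non-terminals at (or reachable through a nullable prefix from) the front of some alternative:
  FIRST(C) = { ε }

Productions for D:
  D → C x ): FIRST = { 'x' }
  D → num B C: FIRST = { 'num' }
  D → C: FIRST = { ε }
  D → ) num: FIRST = { ')' }
B, C have only one production, so no FIRST/FIRST conflict is possible there.

All alternatives of each non-terminal have pairwise disjoint FIRST sets.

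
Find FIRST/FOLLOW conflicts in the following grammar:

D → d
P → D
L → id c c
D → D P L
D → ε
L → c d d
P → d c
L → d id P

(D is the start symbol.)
Yes. D → d with FOLLOW(D) on { 'd' }; D → D P L with FOLLOW(D) on { 'c', 'd', 'id' }; P → d c with FOLLOW(P) on { 'd' }

A FIRST/FOLLOW conflict occurs when a non-terminal N has a nullable alternative N → β (β ⇒* ε) and another alternative N → α with FIRST(α) ∩ FOLLOW(N) ≠ ∅: on such a lookahead the parser cannot decide between expanding α and letting N vanish via β.

Nullable non-terminals: D, P.
FIRST sets used below: FIRST(D) = { 'c', 'd', 'id', ε }, FIRST(P) = { 'c', 'd', 'id', ε }, FIRST(L) = { 'c', 'd', 'id' }

D: nullable alternative(s) D → ε; FOLLOW(D) = { $, 'c', 'd', 'id' }
  D → d: FIRST \ {ε} = { 'd' } — overlaps FOLLOW(D) on { 'd' }: CONFLICT
  D → D P L: FIRST \ {ε} = { 'c', 'd', 'id' } — overlaps FOLLOW(D) on { 'c', 'd', 'id' }: CONFLICT
  D → ε: FIRST \ {ε} = { } — this is the only nullable alternative, skip

P: nullable alternative(s) P → D; FOLLOW(P) = { $, 'c', 'd', 'id' }
  P → D: FIRST \ {ε} = { 'c', 'd', 'id' } — this is the only nullable alternative, skip
  P → d c: FIRST \ {ε} = { 'd' } — overlaps FOLLOW(P) on { 'd' }: CONFLICT

L has no nullable alternative, so no FIRST/FOLLOW check is needed there.

So the grammar has 3 FIRST/FOLLOW conflicts (marked CONFLICT above).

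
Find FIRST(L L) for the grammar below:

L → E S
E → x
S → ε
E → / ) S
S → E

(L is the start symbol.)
{ '/', 'x' }

FIRST sets of the non-terminals involved (from the grammar, by fixed-point iteration):
  FIRST(L) = { '/', 'x' }

To compute FIRST(L L), process the symbols left to right:
Symbol L is a non-terminal. Add FIRST(L) \ {ε} = { '/', 'x' }
L is not nullable (ε ∉ FIRST(L)), so stop here.
FIRST(L L) = { '/', 'x' }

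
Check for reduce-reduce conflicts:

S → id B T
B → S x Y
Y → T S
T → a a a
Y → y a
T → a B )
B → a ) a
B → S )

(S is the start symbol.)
A reduce-reduce conflict occurs when an LR(0) state has two complete items [A → α .] and [B → β .] — both call for a reduction, and with no lookahead the parser cannot choose between them.

Augment with S' → S and build the canonical LR(0) collection (I0 = CLOSURE({[S' → . S]}), then GOTO on every symbol after a dot until no new states appear). It has 21 states:
  I0: { [S → . id B T], [S' → . S] }  — shift
  I1: { [S' → S .] }  — accept
  I2: { [B → . S )], [B → . S x Y], [B → . a ) a], [S → . id B T], [S → id . B T] }  — shift
  I3: { [S → id B . T], [T → . a B )], [T → . a a a] }  — shift
  I4: { [B → S . )], [B → S . x Y] }  — shift
  I5: { [B → a . ) a] }  — shift
  I6: { [B → a ) . a] }  — shift
  I7: { [B → a ) a .] }  — reduce
  I8: { [B → S ) .] }  — reduce
  I9: { [B → S x . Y], [T → . a B )], [T → . a a a], [Y → . T S], [Y → . y a] }  — shift
  I10: { [S → . id B T], [Y → T . S] }  — shift
  I11: { [B → S x Y .] }  — reduce
  I12: { [B → . S )], [B → . S x Y], [B → . a ) a], [S → . id B T], [T → a . B )], [T → a . a a] }  — shift
  I13: { [Y → y . a] }  — shift
  I14: { [Y → y a .] }  — reduce
  I15: { [T → a B . )] }  — shift
  I16: { [B → a . ) a], [T → a a . a] }  — shift
  I17: { [T → a a a .] }  — reduce
  I18: { [T → a B ) .] }  — reduce
  I19: { [Y → T S .] }  — reduce
  I20: { [S → id B T .] }  — reduce

No state contains more than one complete item.

Answer: No reduce-reduce conflicts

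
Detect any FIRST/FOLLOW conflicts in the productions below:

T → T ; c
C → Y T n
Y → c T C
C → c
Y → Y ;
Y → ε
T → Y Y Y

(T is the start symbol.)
Yes. T → T ';' c with FOLLOW(T) on { ';', 'c' }; Y → c T C with FOLLOW(Y) on { 'c' }; Y → Y ';' with FOLLOW(Y) on { ';', 'c' }

A FIRST/FOLLOW conflict occurs when a non-terminal N has a nullable alternative N → β (β ⇒* ε) and another alternative N → α with FIRST(α) ∩ FOLLOW(N) ≠ ∅: on such a lookahead the parser cannot decide between expanding α and letting N vanish via β.

Nullable non-terminals: T, Y.
FIRST sets used below: FIRST(T) = { ';', 'c', ε }, FIRST(Y) = { ';', 'c', ε }

T: nullable alternative(s) T → Y Y Y; FOLLOW(T) = { $, ';', 'c', 'n' }
  T → T ; c: FIRST \ {ε} = { ';', 'c' } — overlaps FOLLOW(T) on { ';', 'c' }: CONFLICT
  T → Y Y Y: FIRST \ {ε} = { ';', 'c' } — this is the only nullable alternative, skip

Y: nullable alternative(s) Y → ε; FOLLOW(Y) = { $, ';', 'c', 'n' }
  Y → c T C: FIRST \ {ε} = { 'c' } — overlaps FOLLOW(Y) on { 'c' }: CONFLICT
  Y → Y ;: FIRST \ {ε} = { ';', 'c' } — overlaps FOLLOW(Y) on { ';', 'c' }: CONFLICT
  Y → ε: FIRST \ {ε} = { } — this is the only nullable alternative, skip

C has no nullable alternative, so no FIRST/FOLLOW check is needed there.

So the grammar has 3 FIRST/FOLLOW conflicts (marked CONFLICT above).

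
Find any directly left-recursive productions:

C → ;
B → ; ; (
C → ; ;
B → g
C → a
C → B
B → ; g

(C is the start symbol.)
No direct left recursion

Direct left recursion occurs when N → N α for some non-terminal N (the right-hand side begins with the left-hand side itself).

C → ;: starts with ';'
B → ; ; (: starts with ';'
C → ; ;: starts with ';'
B → g: starts with g
C → a: starts with a
C → B: starts with B
B → ; g: starts with ';'

No direct left recursion found.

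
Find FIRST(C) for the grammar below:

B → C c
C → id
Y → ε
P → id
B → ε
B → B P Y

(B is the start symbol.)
{ 'id' }

From C → id:
  - id is a terminal: add 'id' and stop

Collecting: FIRST(C) = { 'id' }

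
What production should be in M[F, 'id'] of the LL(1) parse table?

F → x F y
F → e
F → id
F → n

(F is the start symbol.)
To find M[F, 'id'], we find productions for F where 'id' is in the predict set (PREDICT(N → α) = (FIRST(α) \ {ε}) ∪ (FOLLOW(N) if α ⇒* ε)).

F → x F y: PREDICT = { 'x' }
F → e: PREDICT = { 'e' }
F → id: PREDICT = { 'id' }
  'id' is in predict set, so this production goes in M[F, 'id']
F → n: PREDICT = { 'n' }

M[F, 'id'] = F → id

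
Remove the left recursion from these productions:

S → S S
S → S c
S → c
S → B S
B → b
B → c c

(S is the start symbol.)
S is directly left-recursive. The standard transformation for
  A → A α₁ | ... | A α_m | β₁ | ... | β_n
is
  A  → β₁ A' | ... | β_n A'
  A' → α₁ A' | ... | α_m A' | ε

S → c becomes S → c S'
S → B S becomes S → B S S'
S → S S becomes S' → S S'
S → S c becomes S' → c S'
Add S' → ε

Productions for other non-terminals are unchanged:
  B → b
  B → c c

Resulting grammar:
S → c S'
S → B S S'
S' → S S'
S' → c S'
S' → ε
B → b
B → c c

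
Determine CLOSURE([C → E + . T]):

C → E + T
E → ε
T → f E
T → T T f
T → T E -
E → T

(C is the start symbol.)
{ [C → E + . T], [T → . T E -], [T → . T T f], [T → . f E] }

To compute CLOSURE, for each item [A → α.Bβ] where B is a non-terminal, add [B → .γ] for all productions B → γ; repeat for the newly added items until nothing changes.

Start with: [C → E + . T]
  [C → E + . T] has the dot before T: add [T → . f E], [T → . T T f], [T → . T E -]
No further items can be added.

CLOSURE = { [C → E + . T], [T → . T E -], [T → . T T f], [T → . f E] }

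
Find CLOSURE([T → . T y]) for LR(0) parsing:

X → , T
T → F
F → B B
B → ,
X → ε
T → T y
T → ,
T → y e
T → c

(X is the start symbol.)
{ [B → . ,], [F → . B B], [T → . ,], [T → . F], [T → . T y], [T → . c], [T → . y e] }

To compute CLOSURE, for each item [A → α.Bβ] where B is a non-terminal, add [B → .γ] for all productions B → γ; repeat for the newly added items until nothing changes.

Start with: [T → . T y]
  [T → . T y] has the dot before T: add [T → . F], [T → . ,], [T → . y e], [T → . c]
  [T → . F] has the dot before F: add [F → . B B]
  [F → . B B] has the dot before B: add [B → . ,]
No further items can be added.

CLOSURE = { [B → . ,], [F → . B B], [T → . ,], [T → . F], [T → . T y], [T → . c], [T → . y e] }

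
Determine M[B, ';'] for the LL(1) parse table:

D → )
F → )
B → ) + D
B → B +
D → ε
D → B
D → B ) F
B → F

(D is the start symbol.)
Empty (error entry)

To find M[B, ';'], we find productions for B where ';' is in the predict set (PREDICT(N → α) = (FIRST(α) \ {ε}) ∪ (FOLLOW(N) if α ⇒* ε)).

Relevant sets:
  FIRST(B) = { ')' }
  FIRST(F) = { ')' }

B → ) + D: PREDICT = { ')' }
B → B +: PREDICT = { ')' }
B → F: PREDICT = { ')' }

M[B, ';'] is empty (no production applies)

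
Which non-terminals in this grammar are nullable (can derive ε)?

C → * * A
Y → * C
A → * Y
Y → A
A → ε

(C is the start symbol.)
{ 'A', 'Y' }

ε-productions: A → ε
So A is immediately nullable.
Y → A: every symbol on the right is nullable, so Y is nullable too.
No further non-terminal can be added: every production for the remaining non-terminals contains a terminal or a non-nullable non-terminal.
Nullable = { 'A', 'Y' }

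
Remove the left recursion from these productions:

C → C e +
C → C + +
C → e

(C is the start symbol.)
C is directly left-recursive. The standard transformation for
  A → A α₁ | ... | A α_m | β₁ | ... | β_n
is
  A  → β₁ A' | ... | β_n A'
  A' → α₁ A' | ... | α_m A' | ε

C → e becomes C → e C'
C → C e + becomes C' → e + C'
C → C + + becomes C' → + + C'
Add C' → ε

Resulting grammar:
C → e C'
C' → e + C'
C' → + + C'
C' → ε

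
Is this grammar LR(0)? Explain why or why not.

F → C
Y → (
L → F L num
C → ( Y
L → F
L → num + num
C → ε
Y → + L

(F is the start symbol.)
No. Shift-reduce conflict between [C → .] and [C → . ( Y]

Augment with F' → F and build the canonical LR(0) collection (I0 = CLOSURE({[F' → . F]}), then GOTO on every symbol after a dot until no new states appear). It has 14 states:
  I0: { [C → . ( Y], [C → .], [F → . C], [F' → . F] }  — shift, reduce
  I1: { [C → ( . Y], [Y → . (], [Y → . + L] }  — shift
  I2: { [F → C .] }  — reduce
  I3: { [F' → F .] }  — accept
  I4: { [Y → ( .] }  — reduce
  I5: { [C → . ( Y], [C → .], [F → . C], [L → . F L num], [L → . F], [L → . num + num], [Y → + . L] }  — shift, reduce
  I6: { [C → ( Y .] }  — reduce
  I7: { [C → . ( Y], [C → .], [F → . C], [L → . F L num], [L → . F], [L → . num + num], [L → F . L num], [L → F .] }  — shift, 2 reduces
  I8: { [Y → + L .] }  — reduce
  I9: { [L → num . + num] }  — shift
  I10: { [L → num + . num] }  — shift
  I11: { [L → num + num .] }  — reduce
  I12: { [L → F L . num] }  — shift
  I13: { [L → F L num .] }  — reduce

Conflict in state I0:
  Shift-reduce conflict between [C → .] and [C → . ( Y]
So the grammar is NOT LR(0).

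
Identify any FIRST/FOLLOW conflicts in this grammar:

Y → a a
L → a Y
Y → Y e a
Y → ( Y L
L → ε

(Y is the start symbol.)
A FIRST/FOLLOW conflict occurs when a non-terminal N has a nullable alternative N → β (β ⇒* ε) and another alternative N → α with FIRST(α) ∩ FOLLOW(N) ≠ ∅: on such a lookahead the parser cannot decide between expanding α and letting N vanish via β.

Nullable non-terminals: L.

L: nullable alternative(s) L → ε; FOLLOW(L) = { $, 'a', 'e' }
  L → a Y: FIRST \ {ε} = { 'a' } — overlaps FOLLOW(L) on { 'a' }: CONFLICT
  L → ε: FIRST \ {ε} = { } — this is the only nullable alternative, skip

Y has no nullable alternative, so no FIRST/FOLLOW check is needed there.

So the grammar has 1 FIRST/FOLLOW conflict (marked CONFLICT above).

Answer: Yes. L → a Y with FOLLOW(L) on { 'a' }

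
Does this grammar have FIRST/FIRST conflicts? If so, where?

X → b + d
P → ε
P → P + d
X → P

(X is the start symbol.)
FIRST sets of the non-terminals at (or reachable through a nullable prefix from) the front of some alternative:
  FIRST(P) = { '+', ε }

Productions for X:
  X → b + d: FIRST = { 'b' }
  X → P: FIRST = { '+', ε }
Productions for P:
  P → ε: FIRST = { ε }
  P → P + d: FIRST = { '+' }

All alternatives of each non-terminal have pairwise disjoint FIRST sets.

Answer: No FIRST/FIRST conflicts.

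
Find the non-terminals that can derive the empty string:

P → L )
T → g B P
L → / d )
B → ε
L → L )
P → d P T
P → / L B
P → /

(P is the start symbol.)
ε-productions: B → ε
So B is immediately nullable.
No further non-terminal can be added: every production for the remaining non-terminals contains a terminal or a non-nullable non-terminal.
Nullable = { 'B' }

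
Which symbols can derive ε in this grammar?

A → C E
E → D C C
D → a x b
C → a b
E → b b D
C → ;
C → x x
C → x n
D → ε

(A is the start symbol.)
{ 'D' }

A non-terminal is nullable if it can derive ε (the empty string): either it has an ε-production, or it has a production whose right-hand side consists entirely of nullable non-terminals.

ε-productions: D → ε
So D is immediately nullable.
No further non-terminal can be added: every production for the remaining non-terminals contains a terminal or a non-nullable non-terminal.
Nullable = { 'D' }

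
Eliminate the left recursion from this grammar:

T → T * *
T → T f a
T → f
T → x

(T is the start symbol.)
T → f T'
T → x T'
T' → * * T'
T' → f a T'
T' → ε

T is directly left-recursive. The standard transformation for
  A → A α₁ | ... | A α_m | β₁ | ... | β_n
is
  A  → β₁ A' | ... | β_n A'
  A' → α₁ A' | ... | α_m A' | ε

T → f becomes T → f T'
T → x becomes T → x T'
T → T * * becomes T' → * * T'
T → T f a becomes T' → f a T'
Add T' → ε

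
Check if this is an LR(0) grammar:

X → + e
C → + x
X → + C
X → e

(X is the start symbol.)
A grammar is LR(0) if no state in the canonical LR(0) collection has:
  - both a shift item (dot before a terminal) and a complete item (shift-reduce conflict), or
  - two or more complete items (reduce-reduce conflict; the accept item [X' → X .] counts as a complete item here).

Augment with X' → X and build the canonical LR(0) collection (I0 = CLOSURE({[X' → . X]}), then GOTO on every symbol after a dot until no new states appear). It has 8 states:
  I0: { [X → . + C], [X → . + e], [X → . e], [X' → . X] }  — shift
  I1: { [C → . + x], [X → + . C], [X → + . e] }  — shift
  I2: { [X' → X .] }  — accept
  I3: { [X → e .] }  — reduce
  I4: { [C → + . x] }  — shift
  I5: { [X → + C .] }  — reduce
  I6: { [X → + e .] }  — reduce
  I7: { [C → + x .] }  — reduce

Every state is either a pure shift/goto state or contains exactly one complete item and nothing to shift — no conflicts. The grammar is LR(0).

Answer: Yes, the grammar is LR(0)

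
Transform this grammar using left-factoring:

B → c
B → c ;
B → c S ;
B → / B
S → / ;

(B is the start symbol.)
Left-factoring transforms A → αβ₁ | αβ₂ into A → αA' and A' → β₁ | β₂
(α is the longest common prefix among the alternatives). Repeat until
no nonterminal has two alternatives with a common prefix.

Round 1: B has alternatives sharing prefix 'c'. Introduce B': B → c B'
  Add: B' → ε
  Add: B' → ;
  Add: B' → S ;

No remaining common prefixes — done.

Resulting grammar:
B → c B'
B' → ε
B' → ;
B' → S ;
B → / B
S → / ;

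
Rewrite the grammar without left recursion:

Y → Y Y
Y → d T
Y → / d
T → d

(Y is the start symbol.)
Y → d T Y'
Y → / d Y'
Y' → Y Y'
Y' → ε
T → d

Y is directly left-recursive. The standard transformation for
  A → A α₁ | ... | A α_m | β₁ | ... | β_n
is
  A  → β₁ A' | ... | β_n A'
  A' → α₁ A' | ... | α_m A' | ε

Y → d T becomes Y → d T Y'
Y → / d becomes Y → / d Y'
Y → Y Y becomes Y' → Y Y'
Add Y' → ε

Productions for other non-terminals are unchanged:
  T → d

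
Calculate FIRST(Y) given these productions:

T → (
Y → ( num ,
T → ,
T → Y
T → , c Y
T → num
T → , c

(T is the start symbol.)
{ '(' }

From Y → ( num ,:
  - '(' is a terminal: add '(' and stop

Collecting: FIRST(Y) = { '(' }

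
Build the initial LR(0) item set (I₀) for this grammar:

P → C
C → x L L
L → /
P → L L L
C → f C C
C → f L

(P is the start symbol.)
{ [C → . f C C], [C → . f L], [C → . x L L], [L → . /], [P → . C], [P → . L L L], [P' → . P] }

First, augment the grammar with P' → P
I₀ = CLOSURE({ [P' → . P] }):
  [P' → . P] has the dot before P: add [P → . C], [P → . L L L]
  [P → . C] has the dot before C: add [C → . x L L], [C → . f C C], [C → . f L]
  [P → . L L L] has the dot before L: add [L → . /]
No further items can be added.

I₀ = { [C → . f C C], [C → . f L], [C → . x L L], [L → . /], [P → . C], [P → . L L L], [P' → . P] }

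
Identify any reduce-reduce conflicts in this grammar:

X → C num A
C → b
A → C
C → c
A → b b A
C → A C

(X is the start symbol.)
Augment with X' → X and build the canonical LR(0) collection (I0 = CLOSURE({[X' → . X]}), then GOTO on every symbol after a dot until no new states appear). It has 12 states:
  I0: { [A → . C], [A → . b b A], [C → . A C], [C → . b], [C → . c], [X → . C num A], [X' → . X] }  — shift
  I1: { [A → . C], [A → . b b A], [C → . A C], [C → . b], [C → . c], [C → A . C] }  — shift
  I2: { [A → C .], [X → C . num A] }  — shift, reduce
  I3: { [X' → X .] }  — accept
  I4: { [A → b . b A], [C → b .] }  — shift, reduce
  I5: { [C → c .] }  — reduce
  I6: { [A → . C], [A → . b b A], [A → b b . A], [C → . A C], [C → . b], [C → . c] }  — shift
  I7: { [A → . C], [A → . b b A], [A → b b A .], [C → . A C], [C → . b], [C → . c], [C → A . C] }  — shift, reduce
  I8: { [A → C .] }  — reduce
  I9: { [A → C .], [C → A C .] }  — 2 reduces
  I10: { [A → . C], [A → . b b A], [C → . A C], [C → . b], [C → . c], [X → C num . A] }  — shift
  I11: { [A → . C], [A → . b b A], [C → . A C], [C → . b], [C → . c], [C → A . C], [X → C num A .] }  — shift, reduce

I9 contains complete items [A → C .], [C → A C .] — reduce-reduce conflict.

Answer: Yes — I9: [A → C .] vs [C → A C .]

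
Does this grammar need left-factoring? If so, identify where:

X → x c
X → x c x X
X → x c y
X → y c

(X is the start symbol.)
Left-factoring is needed when two productions for the same non-terminal
share a common prefix on the right-hand side.

Productions for X:
  X → x c
  X → x c x X
  X → x c y
  X → y c

Found common prefix 'x c' in productions for X

Answer: Yes, X has productions with common prefix 'x c'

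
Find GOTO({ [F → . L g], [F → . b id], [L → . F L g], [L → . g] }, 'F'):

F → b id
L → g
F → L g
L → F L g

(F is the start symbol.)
{ [F → . L g], [F → . b id], [L → . F L g], [L → . g], [L → F . L g] }

GOTO(I, 'F') = CLOSURE({ [A → αX.β] : [A → α.Xβ] ∈ I, X = 'F' })

Items with dot before 'F', with the dot advanced:
  [L → . F L g] → [L → F . L g]
Closure of the advanced items:
  [L → F . L g] has the dot before L: add [L → . g], [L → . F L g]
  [L → . F L g] has the dot before F: add [F → . b id], [F → . L g]

GOTO = { [F → . L g], [F → . b id], [L → . F L g], [L → . g], [L → F . L g] }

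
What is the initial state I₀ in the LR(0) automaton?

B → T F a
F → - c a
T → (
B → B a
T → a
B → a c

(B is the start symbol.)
{ [B → . B a], [B → . T F a], [B → . a c], [B' → . B], [T → . (], [T → . a] }

First, augment the grammar with B' → B
I₀ = CLOSURE({ [B' → . B] }):
  [B' → . B] has the dot before B: add [B → . T F a], [B → . B a], [B → . a c]
  [B → . T F a] has the dot before T: add [T → . (], [T → . a]
No further items can be added.

I₀ = { [B → . B a], [B → . T F a], [B → . a c], [B' → . B], [T → . (], [T → . a] }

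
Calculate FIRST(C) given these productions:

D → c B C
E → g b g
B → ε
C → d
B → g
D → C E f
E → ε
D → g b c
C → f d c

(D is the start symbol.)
{ 'd', 'f' }

From C → d:
  - d is a terminal: add 'd' and stop
From C → f d c:
  - f is a terminal: add 'f' and stop

Collecting: FIRST(C) = { 'd', 'f' }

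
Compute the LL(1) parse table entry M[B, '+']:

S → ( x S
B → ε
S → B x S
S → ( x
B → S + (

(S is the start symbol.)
To find M[B, '+'], we find productions for B where '+' is in the predict set (PREDICT(N → α) = (FIRST(α) \ {ε}) ∪ (FOLLOW(N) if α ⇒* ε)).

Relevant sets:
  FIRST(S) = { '(', 'x' }
  FOLLOW(B) = { 'x' }

B → ε: PREDICT = { 'x' }
B → S + (: PREDICT = { '(', 'x' }

M[B, '+'] is empty (no production applies)

Answer: Empty (error entry)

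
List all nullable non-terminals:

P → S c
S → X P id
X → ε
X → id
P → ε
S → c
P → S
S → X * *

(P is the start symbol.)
A non-terminal is nullable if it can derive ε (the empty string): either it has an ε-production, or it has a production whose right-hand side consists entirely of nullable non-terminals.

ε-productions: X → ε, P → ε
So X, P are immediately nullable.
No further non-terminal can be added: every production for the remaining non-terminals contains a terminal or a non-nullable non-terminal.
Nullable = { 'P', 'X' }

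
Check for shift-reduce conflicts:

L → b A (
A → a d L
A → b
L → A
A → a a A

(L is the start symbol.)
Augment with L' → L and build the canonical LR(0) collection (I0 = CLOSURE({[L' → . L]}), then GOTO on every symbol after a dot until no new states appear). It has 12 states:
  I0: { [A → . a a A], [A → . a d L], [A → . b], [L → . A], [L → . b A (], [L' → . L] }  — shift
  I1: { [L → A .] }  — reduce
  I2: { [L' → L .] }  — accept
  I3: { [A → a . a A], [A → a . d L] }  — shift
  I4: { [A → . a a A], [A → . a d L], [A → . b], [A → b .], [L → b . A (] }  — shift, reduce
  I5: { [L → b A . (] }  — shift
  I6: { [A → b .] }  — reduce
  I7: { [L → b A ( .] }  — reduce
  I8: { [A → . a a A], [A → . a d L], [A → . b], [A → a a . A] }  — shift
  I9: { [A → . a a A], [A → . a d L], [A → . b], [A → a d . L], [L → . A], [L → . b A (] }  — shift
  I10: { [A → a d L .] }  — reduce
  I11: { [A → a a A .] }  — reduce

I4 contains reduce item [A → b .] and shift items [A → . a a A], [A → . a d L], [A → . b] — shift-reduce conflict.

Answer: Yes — I4: [A → b .] vs [A → . a a A]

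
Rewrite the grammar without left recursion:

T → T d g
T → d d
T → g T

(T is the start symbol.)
T is directly left-recursive. The standard transformation for
  A → A α₁ | ... | A α_m | β₁ | ... | β_n
is
  A  → β₁ A' | ... | β_n A'
  A' → α₁ A' | ... | α_m A' | ε

T → d d becomes T → d d T'
T → g T becomes T → g T T'
T → T d g becomes T' → d g T'
Add T' → ε

Resulting grammar:
T → d d T'
T → g T T'
T' → d g T'
T' → ε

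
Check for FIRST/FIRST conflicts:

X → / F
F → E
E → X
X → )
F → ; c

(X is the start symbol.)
FIRST sets of the non-terminals at (or reachable through a nullable prefix from) the front of some alternative:
  FIRST(E) = { ')', '/' }

Productions for X:
  X → / F: FIRST = { '/' }
  X → ): FIRST = { ')' }
Productions for F:
  F → E: FIRST = { ')', '/' }
  F → ; c: FIRST = { ';' }
E has only one production, so no FIRST/FIRST conflict is possible there.

All alternatives of each non-terminal have pairwise disjoint FIRST sets.

Answer: No FIRST/FIRST conflicts.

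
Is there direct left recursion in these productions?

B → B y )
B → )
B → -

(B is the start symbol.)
Yes, B is left-recursive

Direct left recursion occurs when N → N α for some non-terminal N (the right-hand side begins with the left-hand side itself).

B → B y ): LEFT RECURSIVE (starts with B)
B → ): starts with ')'
B → -: starts with '-'

The grammar has direct left recursion on: B.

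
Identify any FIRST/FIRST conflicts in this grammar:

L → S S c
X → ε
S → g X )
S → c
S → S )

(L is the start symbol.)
Yes. S → g X ')' / S → S ')' on { 'g' }; S → c / S → S ')' on { 'c' }

A FIRST/FIRST conflict occurs when two productions N → α and N → β for the same non-terminal have FIRST(α) ∩ FIRST(β) ≠ ∅ (with ε ∈ FIRST of a nullable right-hand side, so two nullable alternatives also conflict).

FIRST sets of the non-terminals at (or reachable through a nullable prefix from) the front of some alternative:
  FIRST(S) = { 'c', 'g' }

Productions for S:
  S → g X ): FIRST = { 'g' }
  S → c: FIRST = { 'c' }
  S → S ): FIRST = { 'c', 'g' }
L, X have only one production, so no FIRST/FIRST conflict is possible there.

Conflict for S: S → g X ) and S → S )
  Overlap: { 'g' }
Conflict for S: S → c and S → S )
  Overlap: { 'c' }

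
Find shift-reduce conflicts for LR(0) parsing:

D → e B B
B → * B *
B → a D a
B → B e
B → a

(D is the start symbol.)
Augment with D' → D and build the canonical LR(0) collection (I0 = CLOSURE({[D' → . D]}), then GOTO on every symbol after a dot until no new states appear). It has 12 states:
  I0: { [D → . e B B], [D' → . D] }  — shift
  I1: { [D' → D .] }  — accept
  I2: { [B → . * B *], [B → . B e], [B → . a D a], [B → . a], [D → e . B B] }  — shift
  I3: { [B → * . B *], [B → . * B *], [B → . B e], [B → . a D a], [B → . a] }  — shift
  I4: { [B → . * B *], [B → . B e], [B → . a D a], [B → . a], [B → B . e], [D → e B . B] }  — shift
  I5: { [B → a . D a], [B → a .], [D → . e B B] }  — shift, reduce
  I6: { [B → a D . a] }  — shift
  I7: { [B → a D a .] }  — reduce
  I8: { [B → B . e], [D → e B B .] }  — shift, reduce
  I9: { [B → B e .] }  — reduce
  I10: { [B → * B . *], [B → B . e] }  — shift
  I11: { [B → * B * .] }  — reduce

I5 contains reduce item [B → a .] and shift item [D → . e B B] — shift-reduce conflict.
I8 contains reduce item [D → e B B .] and shift item [B → B . e] — shift-reduce conflict.

Answer: Yes — I5: [B → a .] vs [D → . e B B]; I8: [D → e B B .] vs [B → B . e]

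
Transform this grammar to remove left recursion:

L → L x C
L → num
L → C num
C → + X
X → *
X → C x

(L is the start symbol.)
L → num L'
L → C num L'
L' → x C L'
L' → ε
C → + X
X → *
X → C x

L is directly left-recursive. The standard transformation for
  A → A α₁ | ... | A α_m | β₁ | ... | β_n
is
  A  → β₁ A' | ... | β_n A'
  A' → α₁ A' | ... | α_m A' | ε

L → num becomes L → num L'
L → C num becomes L → C num L'
L → L x C becomes L' → x C L'
Add L' → ε

Productions for other non-terminals are unchanged:
  C → + X
  X → *
  X → C x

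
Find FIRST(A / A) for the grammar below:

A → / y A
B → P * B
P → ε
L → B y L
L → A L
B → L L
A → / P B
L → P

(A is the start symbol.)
FIRST sets of the non-terminals involved (from the grammar, by fixed-point iteration):
  FIRST(A) = { '/' }

To compute FIRST(A / A), process the symbols left to right:
Symbol A is a non-terminal. Add FIRST(A) \ {ε} = { '/' }
A is not nullable (ε ∉ FIRST(A)), so stop here.
FIRST(A / A) = { '/' }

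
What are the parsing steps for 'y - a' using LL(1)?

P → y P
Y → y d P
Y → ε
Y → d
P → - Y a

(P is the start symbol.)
Stack is shown with the top on the left.

Stack    Input    Action
------------------------
P $      y - a $  output P → y P
y P $    y - a $  match 'y'
P $      - a $    output P → - Y a
- Y a $  - a $    match '-'
Y a $    a $      output Y → ε
a $      a $      match 'a'
$        $        accept

The string is accepted.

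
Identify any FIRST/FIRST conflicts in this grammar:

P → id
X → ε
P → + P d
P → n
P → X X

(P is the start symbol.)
No FIRST/FIRST conflicts.

A FIRST/FIRST conflict occurs when two productions N → α and N → β for the same non-terminal have FIRST(α) ∩ FIRST(β) ≠ ∅ (with ε ∈ FIRST of a nullable right-hand side, so two nullable alternatives also conflict).

FIRST sets of the non-terminals at (or reachable through a nullable prefix from) the front of some alternative:
  FIRST(X) = { ε }

Productions for P:
  P → id: FIRST = { 'id' }
  P → + P d: FIRST = { '+' }
  P → n: FIRST = { 'n' }
  P → X X: FIRST = { ε }
X has only one production, so no FIRST/FIRST conflict is possible there.

All alternatives of each non-terminal have pairwise disjoint FIRST sets.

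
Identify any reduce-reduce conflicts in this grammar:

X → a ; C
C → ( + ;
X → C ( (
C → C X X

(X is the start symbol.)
Augment with X' → X and build the canonical LR(0) collection (I0 = CLOSURE({[X' → . X]}), then GOTO on every symbol after a dot until no new states appear). It has 13 states:
  I0: { [C → . ( + ;], [C → . C X X], [X → . C ( (], [X → . a ; C], [X' → . X] }  — shift
  I1: { [C → ( . + ;] }  — shift
  I2: { [C → . ( + ;], [C → . C X X], [C → C . X X], [X → . C ( (], [X → . a ; C], [X → C . ( (] }  — shift
  I3: { [X' → X .] }  — accept
  I4: { [X → a . ; C] }  — shift
  I5: { [C → . ( + ;], [C → . C X X], [X → a ; . C] }  — shift
  I6: { [C → . ( + ;], [C → . C X X], [C → C . X X], [X → . C ( (], [X → . a ; C], [X → a ; C .] }  — shift, reduce
  I7: { [C → . ( + ;], [C → . C X X], [C → C X . X], [X → . C ( (], [X → . a ; C] }  — shift
  I8: { [C → C X X .] }  — reduce
  I9: { [C → ( . + ;], [X → C ( . (] }  — shift
  I10: { [X → C ( ( .] }  — reduce
  I11: { [C → ( + . ;] }  — shift
  I12: { [C → ( + ; .] }  — reduce

No state contains more than one complete item.

Answer: No reduce-reduce conflicts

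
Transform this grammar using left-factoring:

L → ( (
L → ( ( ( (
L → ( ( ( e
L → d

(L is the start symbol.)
Left-factoring transforms A → αβ₁ | αβ₂ into A → αA' and A' → β₁ | β₂
(α is the longest common prefix among the alternatives). Repeat until
no nonterminal has two alternatives with a common prefix.

Round 1: L has alternatives sharing prefix '( ('. Introduce L': L → ( ( L'
  Add: L' → ε
  Add: L' → ( (
  Add: L' → ( e

Round 2: L' has alternatives sharing prefix '('. Introduce L'': L' → ( L''
  Add: L'' → (
  Add: L'' → e

No remaining common prefixes — done.

Resulting grammar:
L → ( ( L'
L' → ε
L' → ( L''
L'' → (
L'' → e
L → d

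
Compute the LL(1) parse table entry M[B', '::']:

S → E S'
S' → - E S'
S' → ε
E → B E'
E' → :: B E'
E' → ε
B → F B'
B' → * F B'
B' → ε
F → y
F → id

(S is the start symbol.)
To find M[B', '::'], we find productions for B' where '::' is in the predict set (PREDICT(N → α) = (FIRST(α) \ {ε}) ∪ (FOLLOW(N) if α ⇒* ε)).

Relevant sets:
  FOLLOW(B') = { $, '-', '::' }

B' → * F B': PREDICT = { '*' }
B' → ε: PREDICT = { $, '-', '::' }
  '::' is in predict set, so this production goes in M[B', '::']

M[B', '::'] = B' → ε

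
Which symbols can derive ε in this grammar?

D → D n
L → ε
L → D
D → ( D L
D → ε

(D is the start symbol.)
ε-productions: L → ε, D → ε
So L, D are immediately nullable.
Every non-terminal is now nullable.
Nullable = { 'D', 'L' }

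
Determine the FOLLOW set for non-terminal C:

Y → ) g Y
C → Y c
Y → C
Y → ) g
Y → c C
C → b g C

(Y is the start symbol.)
{ $, 'c' }

To compute FOLLOW(C), find every occurrence of C on a right-hand side N → α C β: add FIRST(β) \ {ε}, and if β is empty or nullable also add FOLLOW(N). Iterate to a fixed point.

In Y → C: C is at the end, add FOLLOW(Y)
In Y → c C: C is at the end, add FOLLOW(Y)
In C → b g C: C is at the end; this adds FOLLOW(C) to itself — nothing new

The FOLLOW sets referred to above (computed the same way, to a fixed point):
  FOLLOW(Y) = { $, 'c' }

Taking the union: FOLLOW(C) = { $, 'c' }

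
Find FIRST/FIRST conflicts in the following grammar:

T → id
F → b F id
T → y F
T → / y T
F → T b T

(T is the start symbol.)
A FIRST/FIRST conflict occurs when two productions N → α and N → β for the same non-terminal have FIRST(α) ∩ FIRST(β) ≠ ∅ (with ε ∈ FIRST of a nullable right-hand side, so two nullable alternatives also conflict).

FIRST sets of the non-terminals at (or reachable through a nullable prefix from) the front of some alternative:
  FIRST(T) = { '/', 'id', 'y' }

Productions for T:
  T → id: FIRST = { 'id' }
  T → y F: FIRST = { 'y' }
  T → / y T: FIRST = { '/' }
Productions for F:
  F → b F id: FIRST = { 'b' }
  F → T b T: FIRST = { '/', 'id', 'y' }

All alternatives of each non-terminal have pairwise disjoint FIRST sets.

Answer: No FIRST/FIRST conflicts.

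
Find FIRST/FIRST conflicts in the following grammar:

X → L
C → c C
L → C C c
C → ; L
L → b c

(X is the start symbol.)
No FIRST/FIRST conflicts.

FIRST sets of the non-terminals at (or reachable through a nullable prefix from) the front of some alternative:
  FIRST(C) = { ';', 'c' }

Productions for C:
  C → c C: FIRST = { 'c' }
  C → ; L: FIRST = { ';' }
Productions for L:
  L → C C c: FIRST = { ';', 'c' }
  L → b c: FIRST = { 'b' }
X has only one production, so no FIRST/FIRST conflict is possible there.

All alternatives of each non-terminal have pairwise disjoint FIRST sets.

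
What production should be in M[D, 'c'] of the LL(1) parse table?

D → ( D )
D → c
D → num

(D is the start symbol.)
D → c

To find M[D, 'c'], we find productions for D where 'c' is in the predict set (PREDICT(N → α) = (FIRST(α) \ {ε}) ∪ (FOLLOW(N) if α ⇒* ε)).

D → ( D ): PREDICT = { '(' }
D → c: PREDICT = { 'c' }
  'c' is in predict set, so this production goes in M[D, 'c']
D → num: PREDICT = { 'num' }

M[D, 'c'] = D → c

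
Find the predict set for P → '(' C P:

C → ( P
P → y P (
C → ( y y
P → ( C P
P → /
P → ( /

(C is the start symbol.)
PREDICT(P → '(' C P) = (FIRST(RHS) \ {ε}) ∪ (FOLLOW(P) if ε ∈ FIRST(RHS), i.e. RHS ⇒* ε)
FIRST('(' C P) = { '(' }
ε ∉ FIRST('(' C P), so FOLLOW(P) is not added.
PREDICT(P → '(' C P) = { '(' }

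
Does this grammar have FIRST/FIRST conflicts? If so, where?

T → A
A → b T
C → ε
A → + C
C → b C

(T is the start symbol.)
A FIRST/FIRST conflict occurs when two productions N → α and N → β for the same non-terminal have FIRST(α) ∩ FIRST(β) ≠ ∅ (with ε ∈ FIRST of a nullable right-hand side, so two nullable alternatives also conflict).

Productions for A:
  A → b T: FIRST = { 'b' }
  A → + C: FIRST = { '+' }
Productions for C:
  C → ε: FIRST = { ε }
  C → b C: FIRST = { 'b' }
T has only one production, so no FIRST/FIRST conflict is possible there.

All alternatives of each non-terminal have pairwise disjoint FIRST sets.

Answer: No FIRST/FIRST conflicts.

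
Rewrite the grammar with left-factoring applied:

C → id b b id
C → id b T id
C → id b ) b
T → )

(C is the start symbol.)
C → id b C'
C' → b id
C' → T id
C' → ) b
T → )

Left-factoring transforms A → αβ₁ | αβ₂ into A → αA' and A' → β₁ | β₂
(α is the longest common prefix among the alternatives). Repeat until
no nonterminal has two alternatives with a common prefix.

Round 1: C has alternatives sharing prefix 'id b'. Introduce C': C → id b C'
  Add: C' → b id
  Add: C' → T id
  Add: C' → ) b

No remaining common prefixes — done.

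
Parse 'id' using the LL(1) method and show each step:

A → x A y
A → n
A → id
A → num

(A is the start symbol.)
LL(1) parsing maintains a stack (initially the start symbol over $) and the input. At each step: if the stack top is a terminal, match it against the current input token; if it is a non-terminal N, replace it with the RHS of M[N, lookahead] (the unique production whose predict set contains the lookahead).

Stack is shown with the top on the left.

Stack  Input  Action
--------------------
A $    id $   output A → id
id $   id $   match 'id'
$      $      accept

The string is accepted.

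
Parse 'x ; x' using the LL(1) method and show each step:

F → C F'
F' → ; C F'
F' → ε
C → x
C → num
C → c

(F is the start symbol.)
Stack is shown with the top on the left.

Stack     Input    Action
-------------------------
F $       x ; x $  output F → C F'
C F' $    x ; x $  output C → x
x F' $    x ; x $  match 'x'
F' $      ; x $    output F' → ; C F'
; C F' $  ; x $    match ';'
C F' $    x $      output C → x
x F' $    x $      match 'x'
F' $      $        output F' → ε
$         $        accept

The string is accepted.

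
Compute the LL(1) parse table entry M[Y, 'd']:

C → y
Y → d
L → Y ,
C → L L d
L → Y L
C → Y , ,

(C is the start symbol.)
To find M[Y, 'd'], we find productions for Y where 'd' is in the predict set (PREDICT(N → α) = (FIRST(α) \ {ε}) ∪ (FOLLOW(N) if α ⇒* ε)).

Y → d: PREDICT = { 'd' }
  'd' is in predict set, so this production goes in M[Y, 'd']

M[Y, 'd'] = Y → d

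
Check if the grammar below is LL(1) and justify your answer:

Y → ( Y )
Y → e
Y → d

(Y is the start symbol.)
For Y:
  PREDICT(Y → '(' Y ')') = { '(' }
  PREDICT(Y → e) = { 'e' }
  PREDICT(Y → d) = { 'd' }

All predict sets are disjoint. The grammar IS LL(1).

Answer: Yes, the grammar is LL(1).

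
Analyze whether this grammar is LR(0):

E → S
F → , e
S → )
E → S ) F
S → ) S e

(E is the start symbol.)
No. Shift-reduce conflict between [S → ) .] and [S → . )]

A grammar is LR(0) if no state in the canonical LR(0) collection has:
  - both a shift item (dot before a terminal) and a complete item (shift-reduce conflict), or
  - two or more complete items (reduce-reduce conflict; the accept item [E' → E .] counts as a complete item here).

Augment with E' → E and build the canonical LR(0) collection (I0 = CLOSURE({[E' → . E]}), then GOTO on every symbol after a dot until no new states appear). It has 10 states:
  I0: { [E → . S ) F], [E → . S], [E' → . E], [S → . ) S e], [S → . )] }  — shift
  I1: { [S → ) . S e], [S → ) .], [S → . ) S e], [S → . )] }  — shift, reduce
  I2: { [E' → E .] }  — accept
  I3: { [E → S . ) F], [E → S .] }  — shift, reduce
  I4: { [E → S ) . F], [F → . , e] }  — shift
  I5: { [F → , . e] }  — shift
  I6: { [E → S ) F .] }  — reduce
  I7: { [F → , e .] }  — reduce
  I8: { [S → ) S . e] }  — shift
  I9: { [S → ) S e .] }  — reduce

Conflict in state I1:
  Shift-reduce conflict between [S → ) .] and [S → . )]
So the grammar is NOT LR(0).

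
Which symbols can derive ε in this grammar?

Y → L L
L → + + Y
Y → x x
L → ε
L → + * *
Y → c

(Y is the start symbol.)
ε-productions: L → ε
So L is immediately nullable.
Y → L L: every symbol on the right is nullable, so Y is nullable too.
Every non-terminal is now nullable.
Nullable = { 'L', 'Y' }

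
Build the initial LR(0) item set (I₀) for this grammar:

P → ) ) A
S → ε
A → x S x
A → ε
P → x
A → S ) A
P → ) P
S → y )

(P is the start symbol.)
{ [P → . ) ) A], [P → . ) P], [P → . x], [P' → . P] }

First, augment the grammar with P' → P
I₀ = CLOSURE({ [P' → . P] }):
  [P' → . P] has the dot before P: add [P → . ) ) A], [P → . x], [P → . ) P]
No further items can be added.

I₀ = { [P → . ) ) A], [P → . ) P], [P → . x], [P' → . P] }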